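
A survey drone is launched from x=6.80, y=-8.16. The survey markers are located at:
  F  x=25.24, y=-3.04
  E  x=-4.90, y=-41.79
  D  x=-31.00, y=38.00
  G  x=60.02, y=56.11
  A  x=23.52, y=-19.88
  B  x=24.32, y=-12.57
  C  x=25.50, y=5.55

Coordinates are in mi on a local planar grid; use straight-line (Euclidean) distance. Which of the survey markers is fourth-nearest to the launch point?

C

Distances from the launch point (x=6.80, y=-8.16):
B: 18.1 mi
F: 19.1 mi
A: 20.4 mi
C: 23.2 mi
E: 35.6 mi
D: 59.7 mi
G: 83.4 mi
The fourth-nearest is C at 23.2 mi.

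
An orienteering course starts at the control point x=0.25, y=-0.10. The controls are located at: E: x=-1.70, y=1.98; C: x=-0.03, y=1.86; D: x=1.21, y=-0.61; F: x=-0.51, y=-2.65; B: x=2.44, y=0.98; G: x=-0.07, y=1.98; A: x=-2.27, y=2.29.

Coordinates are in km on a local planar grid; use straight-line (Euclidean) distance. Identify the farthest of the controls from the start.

A

Distance to each, sorted:
A: 3.5 km
E: 2.9 km
F: 2.7 km
B: 2.4 km
G: 2.1 km
C: 2.0 km
D: 1.1 km
The farthest is A at 3.5 km.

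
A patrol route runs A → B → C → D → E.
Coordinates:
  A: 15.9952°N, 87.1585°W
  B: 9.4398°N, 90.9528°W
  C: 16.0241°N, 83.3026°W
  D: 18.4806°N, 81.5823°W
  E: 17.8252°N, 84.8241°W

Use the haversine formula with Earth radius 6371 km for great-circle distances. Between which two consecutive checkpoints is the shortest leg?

C–D

Leg distances:
A→B: 837.0 km
B→C: 1106.2 km
C→D: 328.6 km
D→E: 350.2 km
The shortest leg is C–D at 328.6 km.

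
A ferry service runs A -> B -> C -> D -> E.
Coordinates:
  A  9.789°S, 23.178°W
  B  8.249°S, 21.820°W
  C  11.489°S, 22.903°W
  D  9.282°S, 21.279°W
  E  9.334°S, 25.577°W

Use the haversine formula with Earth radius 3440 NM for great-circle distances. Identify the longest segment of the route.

Leg distances:
A→B: 122.6 NM
B→C: 204.8 NM
C→D: 163.6 NM
D→E: 254.7 NM
The longest leg is D–E at 254.7 NM.

D–E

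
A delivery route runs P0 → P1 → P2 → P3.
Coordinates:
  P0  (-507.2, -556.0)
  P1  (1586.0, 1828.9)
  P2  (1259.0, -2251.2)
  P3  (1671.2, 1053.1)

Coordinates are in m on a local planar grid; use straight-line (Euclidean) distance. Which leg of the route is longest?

Leg distances:
P0→P1: 3173.2 m
P1→P2: 4093.2 m
P2→P3: 3329.9 m
The longest leg is P1–P2 at 4093.2 m.

P1–P2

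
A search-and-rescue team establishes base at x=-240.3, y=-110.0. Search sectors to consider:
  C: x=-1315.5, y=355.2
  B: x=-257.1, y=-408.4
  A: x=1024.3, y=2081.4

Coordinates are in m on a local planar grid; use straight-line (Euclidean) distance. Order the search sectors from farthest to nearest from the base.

Distance from the base at x=-240.3, y=-110.0 to each:
A x=1024.3, y=2081.4: 2530.1 m
C x=-1315.5, y=355.2: 1171.5 m
B x=-257.1, y=-408.4: 298.9 m

A, C, B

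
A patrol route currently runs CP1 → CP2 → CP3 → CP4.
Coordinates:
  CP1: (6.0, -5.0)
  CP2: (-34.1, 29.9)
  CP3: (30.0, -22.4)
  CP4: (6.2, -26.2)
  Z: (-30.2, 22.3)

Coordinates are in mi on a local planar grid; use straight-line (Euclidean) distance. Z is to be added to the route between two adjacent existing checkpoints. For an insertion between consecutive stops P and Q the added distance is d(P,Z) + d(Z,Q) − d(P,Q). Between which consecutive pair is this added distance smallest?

Added distance for inserting Z between each consecutive pair:
CP1–CP2: 0.7 mi
CP2–CP3: 0.8 mi
CP3–CP4: 111.5 mi
Smallest added distance is 0.7 mi, inserting between CP1 and CP2.

between CP1 and CP2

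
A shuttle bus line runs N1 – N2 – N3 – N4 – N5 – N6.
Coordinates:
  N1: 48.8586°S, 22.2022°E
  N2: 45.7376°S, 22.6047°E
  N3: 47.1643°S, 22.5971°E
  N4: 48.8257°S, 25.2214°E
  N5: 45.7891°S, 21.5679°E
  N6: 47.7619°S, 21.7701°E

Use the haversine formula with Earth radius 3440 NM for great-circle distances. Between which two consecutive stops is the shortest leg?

N2–N3

Leg distances:
N1→N2: 188.1 NM
N2→N3: 85.7 NM
N3→N4: 145.1 NM
N4→N5: 235.2 NM
N5→N6: 118.7 NM
The shortest leg is N2–N3 at 85.7 NM.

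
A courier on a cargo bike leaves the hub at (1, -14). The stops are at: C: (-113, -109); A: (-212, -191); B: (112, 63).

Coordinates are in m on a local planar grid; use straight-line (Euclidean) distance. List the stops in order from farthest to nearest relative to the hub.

A, C, B

Distance from the hub at (1, -14) to each:
A (-212, -191): 276.9 m
C (-113, -109): 148.4 m
B (112, 63): 135.1 m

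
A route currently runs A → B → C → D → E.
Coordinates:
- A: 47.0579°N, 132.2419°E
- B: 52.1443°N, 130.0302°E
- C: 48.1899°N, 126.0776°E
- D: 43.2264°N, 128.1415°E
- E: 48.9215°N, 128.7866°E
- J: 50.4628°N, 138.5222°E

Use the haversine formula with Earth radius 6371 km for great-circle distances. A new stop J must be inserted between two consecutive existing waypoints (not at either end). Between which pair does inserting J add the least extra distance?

between A and B

Added distance for inserting J between each consecutive pair:
A–B: 627.0 km
B–C: 1032.2 km
C–D: 1486.0 km
D–E: 1210.4 km
Smallest added distance is 627.0 km, inserting between A and B.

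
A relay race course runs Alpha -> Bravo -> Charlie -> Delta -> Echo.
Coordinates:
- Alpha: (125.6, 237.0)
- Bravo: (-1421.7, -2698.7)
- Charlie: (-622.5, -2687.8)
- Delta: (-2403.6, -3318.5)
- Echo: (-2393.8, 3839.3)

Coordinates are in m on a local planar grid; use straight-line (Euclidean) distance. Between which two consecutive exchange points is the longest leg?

Delta–Echo

Leg distances:
Alpha→Bravo: 3318.5 m
Bravo→Charlie: 799.3 m
Charlie→Delta: 1889.5 m
Delta→Echo: 7157.8 m
The longest leg is Delta–Echo at 7157.8 m.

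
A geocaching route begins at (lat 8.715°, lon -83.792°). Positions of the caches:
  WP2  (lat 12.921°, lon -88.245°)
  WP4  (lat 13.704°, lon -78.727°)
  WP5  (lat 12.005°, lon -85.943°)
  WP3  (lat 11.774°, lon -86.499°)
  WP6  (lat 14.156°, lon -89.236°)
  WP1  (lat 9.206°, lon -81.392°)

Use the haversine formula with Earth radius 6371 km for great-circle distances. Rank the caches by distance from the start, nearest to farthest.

Computing each great-circle distance from (lat 8.715°, lon -83.792°):
WP1 (lat 9.206°, lon -81.392°): 269.2 km
WP5 (lat 12.005°, lon -85.943°): 434.9 km
WP3 (lat 11.774°, lon -86.499°): 451.0 km
WP2 (lat 12.921°, lon -88.245°): 674.6 km
WP4 (lat 13.704°, lon -78.727°): 782.8 km
WP6 (lat 14.156°, lon -89.236°): 847.2 km

WP1, WP5, WP3, WP2, WP4, WP6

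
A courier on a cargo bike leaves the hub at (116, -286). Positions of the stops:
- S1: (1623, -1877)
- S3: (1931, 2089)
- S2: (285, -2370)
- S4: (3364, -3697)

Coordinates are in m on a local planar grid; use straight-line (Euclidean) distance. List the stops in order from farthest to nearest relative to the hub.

S4, S3, S1, S2

Distances from the hub:
S4 (3364, -3697): 4710.0 m
S3 (1931, 2089): 2989.1 m
S1 (1623, -1877): 2191.4 m
S2 (285, -2370): 2090.8 m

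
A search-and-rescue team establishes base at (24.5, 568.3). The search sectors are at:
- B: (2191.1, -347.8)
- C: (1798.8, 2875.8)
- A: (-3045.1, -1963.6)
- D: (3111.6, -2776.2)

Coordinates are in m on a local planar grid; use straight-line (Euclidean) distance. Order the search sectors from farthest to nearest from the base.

Computing each straight-line distance from (24.5, 568.3):
D (3111.6, -2776.2): 4551.5 m
A (-3045.1, -1963.6): 3979.1 m
C (1798.8, 2875.8): 2910.8 m
B (2191.1, -347.8): 2352.3 m

D, A, C, B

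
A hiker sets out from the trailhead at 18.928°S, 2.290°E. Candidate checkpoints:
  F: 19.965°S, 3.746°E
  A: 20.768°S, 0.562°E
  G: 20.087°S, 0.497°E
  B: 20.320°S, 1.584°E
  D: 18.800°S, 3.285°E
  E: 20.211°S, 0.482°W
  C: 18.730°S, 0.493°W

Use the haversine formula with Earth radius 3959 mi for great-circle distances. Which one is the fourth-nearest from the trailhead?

Distances from the trailhead (18.928°S, 2.290°E):
D: 65.7 mi
B: 106.6 mi
F: 118.9 mi
G: 141.6 mi
A: 169.6 mi
C: 182.5 mi
E: 201.1 mi
The fourth-nearest is G at 141.6 mi.

G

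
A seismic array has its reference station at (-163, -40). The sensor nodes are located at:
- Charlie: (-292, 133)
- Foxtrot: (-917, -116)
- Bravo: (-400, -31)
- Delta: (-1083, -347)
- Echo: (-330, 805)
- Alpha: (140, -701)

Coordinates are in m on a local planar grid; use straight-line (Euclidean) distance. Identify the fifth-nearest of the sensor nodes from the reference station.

Distance to each, sorted:
Charlie: 215.8 m
Bravo: 237.2 m
Alpha: 727.1 m
Foxtrot: 757.8 m
Echo: 861.3 m
Delta: 969.9 m
The fifth-nearest is Echo at 861.3 m.

Echo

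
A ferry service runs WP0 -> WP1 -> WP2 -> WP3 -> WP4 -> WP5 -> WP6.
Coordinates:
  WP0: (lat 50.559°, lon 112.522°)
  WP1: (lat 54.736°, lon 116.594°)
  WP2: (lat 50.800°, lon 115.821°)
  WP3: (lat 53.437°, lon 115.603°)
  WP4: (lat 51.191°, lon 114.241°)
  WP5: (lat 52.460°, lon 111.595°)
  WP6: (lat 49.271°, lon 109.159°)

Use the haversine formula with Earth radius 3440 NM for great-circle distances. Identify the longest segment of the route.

Leg distances:
WP0→WP1: 291.3 NM
WP1→WP2: 238.0 NM
WP2→WP3: 158.5 NM
WP3→WP4: 143.8 NM
WP4→WP5: 124.3 NM
WP5→WP6: 212.5 NM
The longest leg is WP0–WP1 at 291.3 NM.

WP0–WP1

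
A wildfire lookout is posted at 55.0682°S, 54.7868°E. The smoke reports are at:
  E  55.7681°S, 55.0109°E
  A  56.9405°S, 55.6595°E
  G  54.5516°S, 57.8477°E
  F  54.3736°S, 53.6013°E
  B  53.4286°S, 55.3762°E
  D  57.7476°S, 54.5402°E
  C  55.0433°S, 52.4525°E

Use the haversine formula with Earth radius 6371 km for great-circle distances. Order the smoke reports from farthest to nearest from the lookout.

D, A, G, B, C, F, E

Distance from the lookout at 55.0682°S, 54.7868°E to each:
D 57.7476°S, 54.5402°E: 298.3 km
A 56.9405°S, 55.6595°E: 215.1 km
G 54.5516°S, 57.8477°E: 204.4 km
B 53.4286°S, 55.3762°E: 186.3 km
C 55.0433°S, 52.4525°E: 148.7 km
F 54.3736°S, 53.6013°E: 108.4 km
E 55.7681°S, 55.0109°E: 79.1 km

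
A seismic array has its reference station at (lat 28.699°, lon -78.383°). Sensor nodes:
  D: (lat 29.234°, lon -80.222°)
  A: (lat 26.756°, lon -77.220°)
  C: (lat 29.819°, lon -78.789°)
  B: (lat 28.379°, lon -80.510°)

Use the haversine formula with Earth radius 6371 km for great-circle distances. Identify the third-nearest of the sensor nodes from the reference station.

Distances from the reference station ((lat 28.699°, lon -78.383°)):
C: 130.6 km
D: 188.5 km
B: 210.8 km
A: 244.5 km
The third-nearest is B at 210.8 km.

B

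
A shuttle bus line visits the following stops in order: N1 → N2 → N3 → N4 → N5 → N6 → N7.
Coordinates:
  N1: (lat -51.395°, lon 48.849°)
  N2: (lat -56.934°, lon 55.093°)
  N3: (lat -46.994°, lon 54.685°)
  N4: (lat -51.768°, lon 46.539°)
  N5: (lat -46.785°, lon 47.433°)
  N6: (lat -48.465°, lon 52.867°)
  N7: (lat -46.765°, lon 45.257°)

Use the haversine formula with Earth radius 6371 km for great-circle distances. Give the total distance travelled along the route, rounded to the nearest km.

Leg distances:
N1→N2: 737.3 km  (cumulative 737.3 km)
N2→N3: 1105.6 km  (cumulative 1842.9 km)
N3→N4: 792.6 km  (cumulative 2635.5 km)
N4→N5: 557.9 km  (cumulative 3193.3 km)
N5→N6: 447.9 km  (cumulative 3641.3 km)
N6→N7: 600.6 km  (cumulative 4241.9 km)
Total route length ≈ 4242 km.

4242 km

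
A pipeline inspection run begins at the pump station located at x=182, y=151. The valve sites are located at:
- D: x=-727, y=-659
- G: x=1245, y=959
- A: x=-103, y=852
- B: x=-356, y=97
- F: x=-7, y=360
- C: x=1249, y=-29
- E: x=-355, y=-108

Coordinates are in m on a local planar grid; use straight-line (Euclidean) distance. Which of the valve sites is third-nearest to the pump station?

E

Distance to each, sorted:
F: 281.8 m
B: 540.7 m
E: 596.2 m
A: 756.7 m
C: 1082.1 m
D: 1217.5 m
G: 1335.2 m
The third-nearest is E at 596.2 m.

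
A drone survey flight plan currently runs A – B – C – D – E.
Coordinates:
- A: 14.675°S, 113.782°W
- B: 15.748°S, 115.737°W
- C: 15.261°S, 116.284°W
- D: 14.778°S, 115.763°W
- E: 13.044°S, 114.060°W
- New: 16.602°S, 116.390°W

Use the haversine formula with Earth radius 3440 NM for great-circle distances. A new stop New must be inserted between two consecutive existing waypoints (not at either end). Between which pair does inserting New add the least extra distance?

Added distance for inserting New between each consecutive pair:
A–B: 123.4 NM
B–C: 101.3 NM
C–D: 154.2 NM
D–E: 224.3 NM
Smallest added distance is 101.3 NM, inserting between B and C.

between B and C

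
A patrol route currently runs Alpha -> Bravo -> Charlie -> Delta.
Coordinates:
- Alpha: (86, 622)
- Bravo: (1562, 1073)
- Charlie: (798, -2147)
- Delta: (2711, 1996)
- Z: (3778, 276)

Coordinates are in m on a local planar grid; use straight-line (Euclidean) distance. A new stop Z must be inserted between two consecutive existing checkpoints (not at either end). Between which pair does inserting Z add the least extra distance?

Added distance for inserting Z between each consecutive pair:
Alpha–Bravo: 4519.8 m
Bravo–Charlie: 2886.3 m
Charlie–Delta: 1301.5 m
Smallest added distance is 1301.5 m, inserting between Charlie and Delta.

between Charlie and Delta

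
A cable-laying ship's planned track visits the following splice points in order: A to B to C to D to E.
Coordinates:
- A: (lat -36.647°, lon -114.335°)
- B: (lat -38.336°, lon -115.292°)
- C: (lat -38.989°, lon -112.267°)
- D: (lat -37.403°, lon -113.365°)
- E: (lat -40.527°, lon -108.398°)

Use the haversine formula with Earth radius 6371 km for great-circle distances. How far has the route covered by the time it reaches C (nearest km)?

478 km

Leg distances:
A→B: 205.9 km  (cumulative 205.9 km)
B→C: 272.5 km  (cumulative 478.4 km)
Cumulative distance at C ≈ 478 km.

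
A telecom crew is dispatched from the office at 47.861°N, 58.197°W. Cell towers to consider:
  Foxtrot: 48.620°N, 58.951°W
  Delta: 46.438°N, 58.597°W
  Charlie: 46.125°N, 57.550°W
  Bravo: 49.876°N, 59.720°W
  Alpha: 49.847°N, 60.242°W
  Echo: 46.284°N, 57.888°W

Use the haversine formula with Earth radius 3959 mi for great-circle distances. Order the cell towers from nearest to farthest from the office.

Distance from the office at 47.861°N, 58.197°W to each:
Foxtrot 48.620°N, 58.951°W: 62.9 mi
Delta 46.438°N, 58.597°W: 100.1 mi
Echo 46.284°N, 57.888°W: 109.9 mi
Charlie 46.125°N, 57.550°W: 123.8 mi
Bravo 49.876°N, 59.720°W: 155.5 mi
Alpha 49.847°N, 60.242°W: 165.7 mi

Foxtrot, Delta, Echo, Charlie, Bravo, Alpha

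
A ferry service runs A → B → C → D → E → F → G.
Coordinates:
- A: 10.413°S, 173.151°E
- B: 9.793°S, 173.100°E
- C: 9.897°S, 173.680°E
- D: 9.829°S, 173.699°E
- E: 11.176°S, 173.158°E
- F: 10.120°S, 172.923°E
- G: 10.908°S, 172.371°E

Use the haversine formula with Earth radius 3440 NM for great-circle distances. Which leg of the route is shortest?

Leg distances:
A→B: 37.3 NM
B→C: 34.9 NM
C→D: 4.2 NM
D→E: 87.0 NM
E→F: 64.9 NM
F→G: 57.4 NM
The shortest leg is C–D at 4.2 NM.

C–D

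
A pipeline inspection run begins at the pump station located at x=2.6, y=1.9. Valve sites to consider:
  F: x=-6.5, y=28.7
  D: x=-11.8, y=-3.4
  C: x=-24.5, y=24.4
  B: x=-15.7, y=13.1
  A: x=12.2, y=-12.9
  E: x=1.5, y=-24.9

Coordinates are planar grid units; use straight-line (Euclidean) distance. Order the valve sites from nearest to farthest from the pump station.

D, A, B, E, F, C

Computing each straight-line distance from x=2.6, y=1.9:
D x=-11.8, y=-3.4: 15.3
A x=12.2, y=-12.9: 17.6
B x=-15.7, y=13.1: 21.5
E x=1.5, y=-24.9: 26.8
F x=-6.5, y=28.7: 28.3
C x=-24.5, y=24.4: 35.2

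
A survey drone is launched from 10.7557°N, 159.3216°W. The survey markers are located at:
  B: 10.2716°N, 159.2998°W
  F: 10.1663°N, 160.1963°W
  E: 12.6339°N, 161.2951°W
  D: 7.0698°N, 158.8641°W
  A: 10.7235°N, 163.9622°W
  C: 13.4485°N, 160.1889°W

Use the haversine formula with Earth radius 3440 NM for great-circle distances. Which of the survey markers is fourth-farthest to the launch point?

E

Distances from the launch point (10.7557°N, 159.3216°W):
A: 273.7 NM
D: 223.0 NM
C: 169.5 NM
E: 161.8 NM
F: 62.6 NM
B: 29.1 NM
The fourth-farthest is E at 161.8 NM.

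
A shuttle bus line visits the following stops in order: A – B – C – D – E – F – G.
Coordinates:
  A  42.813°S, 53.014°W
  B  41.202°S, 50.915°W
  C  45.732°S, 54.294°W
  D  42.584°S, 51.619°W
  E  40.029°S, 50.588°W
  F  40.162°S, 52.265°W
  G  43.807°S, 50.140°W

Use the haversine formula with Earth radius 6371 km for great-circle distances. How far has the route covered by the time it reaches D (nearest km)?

1232 km

Leg distances:
A→B: 249.3 km  (cumulative 249.3 km)
B→C: 572.7 km  (cumulative 822.0 km)
C→D: 409.9 km  (cumulative 1231.9 km)
Cumulative distance at D ≈ 1232 km.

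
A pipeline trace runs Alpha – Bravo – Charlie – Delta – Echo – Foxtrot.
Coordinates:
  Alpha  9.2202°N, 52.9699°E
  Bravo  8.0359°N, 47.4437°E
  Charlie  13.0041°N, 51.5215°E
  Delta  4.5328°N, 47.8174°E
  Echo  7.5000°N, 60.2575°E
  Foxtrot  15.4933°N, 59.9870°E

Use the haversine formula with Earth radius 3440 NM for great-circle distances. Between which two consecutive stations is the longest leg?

Leg distances:
Alpha→Bravo: 335.6 NM
Bravo→Charlie: 383.2 NM
Charlie→Delta: 554.0 NM
Delta→Echo: 763.7 NM
Echo→Foxtrot: 480.2 NM
The longest leg is Delta–Echo at 763.7 NM.

Delta–Echo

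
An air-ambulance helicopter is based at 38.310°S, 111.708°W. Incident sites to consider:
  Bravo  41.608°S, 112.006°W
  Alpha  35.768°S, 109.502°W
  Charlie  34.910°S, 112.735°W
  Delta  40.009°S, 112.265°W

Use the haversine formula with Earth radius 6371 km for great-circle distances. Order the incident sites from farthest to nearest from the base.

Computing each great-circle distance from 38.310°S, 111.708°W:
Charlie 34.910°S, 112.735°W: 389.0 km
Bravo 41.608°S, 112.006°W: 367.6 km
Alpha 35.768°S, 109.502°W: 343.8 km
Delta 40.009°S, 112.265°W: 194.9 km

Charlie, Bravo, Alpha, Delta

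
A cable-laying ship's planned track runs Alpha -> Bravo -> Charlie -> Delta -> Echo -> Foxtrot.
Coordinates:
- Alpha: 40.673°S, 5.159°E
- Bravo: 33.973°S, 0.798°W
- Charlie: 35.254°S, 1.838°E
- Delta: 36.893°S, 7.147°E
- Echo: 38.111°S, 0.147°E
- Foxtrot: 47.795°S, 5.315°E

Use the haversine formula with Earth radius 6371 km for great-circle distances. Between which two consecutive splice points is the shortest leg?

Leg distances:
Alpha→Bravo: 911.9 km
Bravo→Charlie: 280.1 km
Charlie→Delta: 510.7 km
Delta→Echo: 632.0 km
Echo→Foxtrot: 1155.4 km
The shortest leg is Bravo–Charlie at 280.1 km.

Bravo–Charlie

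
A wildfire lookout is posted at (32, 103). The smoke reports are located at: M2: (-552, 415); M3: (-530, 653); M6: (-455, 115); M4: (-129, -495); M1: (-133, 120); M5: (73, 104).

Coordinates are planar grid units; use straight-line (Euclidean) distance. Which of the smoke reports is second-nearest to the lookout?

Distances from the lookout ((32, 103)):
M5: 41.0
M1: 165.9
M6: 487.1
M4: 619.3
M2: 662.1
M3: 786.3
The second-nearest is M1 at 165.9.

M1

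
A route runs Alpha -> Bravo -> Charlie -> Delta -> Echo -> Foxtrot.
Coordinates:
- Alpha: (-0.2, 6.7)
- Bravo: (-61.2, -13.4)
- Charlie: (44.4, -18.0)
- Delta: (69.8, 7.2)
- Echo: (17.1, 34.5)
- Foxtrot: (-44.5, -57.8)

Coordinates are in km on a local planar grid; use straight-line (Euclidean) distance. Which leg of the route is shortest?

Leg distances:
Alpha→Bravo: 64.2 km
Bravo→Charlie: 105.7 km
Charlie→Delta: 35.8 km
Delta→Echo: 59.4 km
Echo→Foxtrot: 111.0 km
The shortest leg is Charlie–Delta at 35.8 km.

Charlie–Delta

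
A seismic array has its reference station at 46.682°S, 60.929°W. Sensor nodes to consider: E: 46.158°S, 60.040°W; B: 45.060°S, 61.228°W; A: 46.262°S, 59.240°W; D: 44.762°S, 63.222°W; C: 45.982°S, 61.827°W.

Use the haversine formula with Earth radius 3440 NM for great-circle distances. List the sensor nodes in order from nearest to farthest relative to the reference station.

Distances from the reference station:
E 46.158°S, 60.040°W: 48.4 NM
C 45.982°S, 61.827°W: 56.1 NM
A 46.262°S, 59.240°W: 74.3 NM
B 45.060°S, 61.228°W: 98.2 NM
D 44.762°S, 63.222°W: 150.1 NM

E, C, A, B, D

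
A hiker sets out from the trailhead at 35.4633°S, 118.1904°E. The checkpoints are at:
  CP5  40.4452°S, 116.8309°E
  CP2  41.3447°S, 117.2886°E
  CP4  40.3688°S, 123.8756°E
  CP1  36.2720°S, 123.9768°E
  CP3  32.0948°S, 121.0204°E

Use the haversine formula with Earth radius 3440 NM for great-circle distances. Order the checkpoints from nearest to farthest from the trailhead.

CP3, CP1, CP5, CP2, CP4

Distance from the trailhead at 35.4633°S, 118.1904°E to each:
CP3 32.0948°S, 121.0204°E: 246.6 NM
CP1 36.2720°S, 123.9768°E: 285.6 NM
CP5 40.4452°S, 116.8309°E: 305.9 NM
CP2 41.3447°S, 117.2886°E: 355.6 NM
CP4 40.3688°S, 123.8756°E: 398.9 NM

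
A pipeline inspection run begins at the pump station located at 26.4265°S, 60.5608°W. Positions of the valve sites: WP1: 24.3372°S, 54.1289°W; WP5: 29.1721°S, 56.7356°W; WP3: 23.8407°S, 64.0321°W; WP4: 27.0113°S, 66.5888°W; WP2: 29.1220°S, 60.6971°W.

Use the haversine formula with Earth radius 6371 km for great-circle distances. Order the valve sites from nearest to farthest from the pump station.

WP2, WP3, WP5, WP4, WP1

Computing each great-circle distance from 26.4265°S, 60.5608°W:
WP2 29.1220°S, 60.6971°W: 300.0 km
WP3 23.8407°S, 64.0321°W: 452.5 km
WP5 29.1721°S, 56.7356°W: 484.5 km
WP4 27.0113°S, 66.5888°W: 602.2 km
WP1 24.3372°S, 54.1289°W: 686.5 km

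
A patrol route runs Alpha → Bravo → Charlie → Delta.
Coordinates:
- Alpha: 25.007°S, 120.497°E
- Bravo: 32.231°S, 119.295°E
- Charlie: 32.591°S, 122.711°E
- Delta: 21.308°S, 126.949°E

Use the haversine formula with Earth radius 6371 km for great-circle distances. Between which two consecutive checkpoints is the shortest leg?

Leg distances:
Alpha→Bravo: 811.8 km
Bravo→Charlie: 323.1 km
Charlie→Delta: 1322.7 km
The shortest leg is Bravo–Charlie at 323.1 km.

Bravo–Charlie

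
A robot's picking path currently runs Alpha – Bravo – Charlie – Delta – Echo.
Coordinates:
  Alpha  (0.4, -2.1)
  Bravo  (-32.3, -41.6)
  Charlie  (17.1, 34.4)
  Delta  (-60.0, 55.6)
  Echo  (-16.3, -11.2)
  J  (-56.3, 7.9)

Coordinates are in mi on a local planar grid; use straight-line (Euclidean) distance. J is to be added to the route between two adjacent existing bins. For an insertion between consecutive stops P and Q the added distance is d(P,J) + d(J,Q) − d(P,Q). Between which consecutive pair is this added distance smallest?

between Delta and Echo

Added distance for inserting J between each consecutive pair:
Alpha–Bravo: 61.3 mi
Bravo–Charlie: 42.4 mi
Charlie–Delta: 45.9 mi
Delta–Echo: 12.3 mi
Smallest added distance is 12.3 mi, inserting between Delta and Echo.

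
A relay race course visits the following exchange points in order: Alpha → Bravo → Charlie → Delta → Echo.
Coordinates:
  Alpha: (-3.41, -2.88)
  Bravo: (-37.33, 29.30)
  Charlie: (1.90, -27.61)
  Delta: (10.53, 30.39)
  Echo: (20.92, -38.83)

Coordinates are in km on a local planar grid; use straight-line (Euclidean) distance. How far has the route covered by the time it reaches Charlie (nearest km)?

Leg distances:
Alpha→Bravo: 46.8 km  (cumulative 46.8 km)
Bravo→Charlie: 69.1 km  (cumulative 115.9 km)
Cumulative distance at Charlie ≈ 116 km.

116 km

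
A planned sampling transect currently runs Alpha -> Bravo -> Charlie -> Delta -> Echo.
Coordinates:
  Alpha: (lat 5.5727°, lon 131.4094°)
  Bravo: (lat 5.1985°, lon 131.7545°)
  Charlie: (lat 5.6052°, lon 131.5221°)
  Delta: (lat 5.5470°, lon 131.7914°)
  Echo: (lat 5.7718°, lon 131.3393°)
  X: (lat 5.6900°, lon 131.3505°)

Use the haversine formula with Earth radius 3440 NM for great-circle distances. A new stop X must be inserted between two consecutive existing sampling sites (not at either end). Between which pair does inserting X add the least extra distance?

between Delta and Echo

Added distance for inserting X between each consecutive pair:
Alpha–Bravo: 15.5 NM
Bravo–Charlie: 21.5 NM
Charlie–Delta: 22.7 NM
Delta–Echo: 2.5 NM
Smallest added distance is 2.5 NM, inserting between Delta and Echo.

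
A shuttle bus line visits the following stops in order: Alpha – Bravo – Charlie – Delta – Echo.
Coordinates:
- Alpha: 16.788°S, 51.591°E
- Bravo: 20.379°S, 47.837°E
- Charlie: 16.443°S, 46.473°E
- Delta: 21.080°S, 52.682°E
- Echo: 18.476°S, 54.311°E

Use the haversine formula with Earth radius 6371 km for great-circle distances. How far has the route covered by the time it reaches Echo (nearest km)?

Leg distances:
Alpha→Bravo: 562.1 km  (cumulative 562.1 km)
Bravo→Charlie: 460.7 km  (cumulative 1022.8 km)
Charlie→Delta: 832.4 km  (cumulative 1855.1 km)
Delta→Echo: 336.0 km  (cumulative 2191.1 km)
Cumulative distance at Echo ≈ 2191 km.

2191 km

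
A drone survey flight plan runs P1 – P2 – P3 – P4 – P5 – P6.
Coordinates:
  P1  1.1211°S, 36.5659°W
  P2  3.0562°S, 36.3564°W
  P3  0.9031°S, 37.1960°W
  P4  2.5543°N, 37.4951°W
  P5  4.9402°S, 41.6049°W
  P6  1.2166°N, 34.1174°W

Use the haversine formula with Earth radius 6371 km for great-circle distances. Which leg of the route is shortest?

P1–P2

Leg distances:
P1→P2: 216.4 km
P2→P3: 257.0 km
P3→P4: 385.9 km
P4→P5: 950.2 km
P5→P6: 1077.2 km
The shortest leg is P1–P2 at 216.4 km.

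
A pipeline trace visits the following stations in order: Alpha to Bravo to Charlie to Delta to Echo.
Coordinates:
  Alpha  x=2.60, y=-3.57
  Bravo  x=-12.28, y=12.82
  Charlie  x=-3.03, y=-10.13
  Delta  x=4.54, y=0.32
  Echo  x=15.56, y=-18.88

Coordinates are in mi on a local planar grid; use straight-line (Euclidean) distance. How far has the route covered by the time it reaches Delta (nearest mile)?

Leg distances:
Alpha→Bravo: 22.1 mi  (cumulative 22.1 mi)
Bravo→Charlie: 24.7 mi  (cumulative 46.9 mi)
Charlie→Delta: 12.9 mi  (cumulative 59.8 mi)
Cumulative distance at Delta ≈ 60 mi.

60 mi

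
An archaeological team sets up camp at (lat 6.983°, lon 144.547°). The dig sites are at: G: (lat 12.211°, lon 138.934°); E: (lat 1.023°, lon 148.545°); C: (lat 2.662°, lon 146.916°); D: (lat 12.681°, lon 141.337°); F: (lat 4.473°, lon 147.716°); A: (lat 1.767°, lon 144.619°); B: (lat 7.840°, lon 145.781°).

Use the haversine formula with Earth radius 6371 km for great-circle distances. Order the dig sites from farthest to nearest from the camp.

Distances from the camp:
G (lat 12.211°, lon 138.934°): 846.4 km
E (lat 1.023°, lon 148.545°): 797.3 km
D (lat 12.681°, lon 141.337°): 724.6 km
A (lat 1.767°, lon 144.619°): 580.0 km
C (lat 2.662°, lon 146.916°): 547.5 km
F (lat 4.473°, lon 147.716°): 448.1 km
B (lat 7.840°, lon 145.781°): 166.1 km

G, E, D, A, C, F, B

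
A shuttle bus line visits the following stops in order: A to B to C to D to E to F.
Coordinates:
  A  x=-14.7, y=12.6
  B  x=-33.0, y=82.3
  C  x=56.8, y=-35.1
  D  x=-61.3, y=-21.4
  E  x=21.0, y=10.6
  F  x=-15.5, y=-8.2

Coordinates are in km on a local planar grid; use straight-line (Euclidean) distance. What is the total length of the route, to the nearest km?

Leg distances:
A→B: 72.1 km  (cumulative 72.1 km)
B→C: 147.8 km  (cumulative 219.9 km)
C→D: 118.9 km  (cumulative 338.8 km)
D→E: 88.3 km  (cumulative 427.1 km)
E→F: 41.1 km  (cumulative 468.1 km)
Total route length ≈ 468 km.

468 km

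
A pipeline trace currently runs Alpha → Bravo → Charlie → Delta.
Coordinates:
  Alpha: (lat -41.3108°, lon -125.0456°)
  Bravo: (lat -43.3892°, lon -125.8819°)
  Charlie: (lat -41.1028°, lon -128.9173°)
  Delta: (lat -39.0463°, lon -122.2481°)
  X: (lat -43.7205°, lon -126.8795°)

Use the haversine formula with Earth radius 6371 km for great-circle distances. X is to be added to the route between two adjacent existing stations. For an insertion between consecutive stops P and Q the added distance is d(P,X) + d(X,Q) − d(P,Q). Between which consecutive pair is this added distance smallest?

between Bravo and Charlie

Added distance for inserting X between each consecutive pair:
Alpha–Bravo: 154.5 km
Bravo–Charlie: 67.7 km
Charlie–Delta: 371.5 km
Smallest added distance is 67.7 km, inserting between Bravo and Charlie.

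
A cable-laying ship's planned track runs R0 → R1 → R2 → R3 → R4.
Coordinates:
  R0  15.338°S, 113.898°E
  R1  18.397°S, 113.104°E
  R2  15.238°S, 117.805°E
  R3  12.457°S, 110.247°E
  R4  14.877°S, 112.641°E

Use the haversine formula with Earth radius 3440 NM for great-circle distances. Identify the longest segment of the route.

Leg distances:
R0→R1: 189.2 NM
R1→R2: 330.1 NM
R2→R3: 471.1 NM
R3→R4: 201.5 NM
The longest leg is R2–R3 at 471.1 NM.

R2–R3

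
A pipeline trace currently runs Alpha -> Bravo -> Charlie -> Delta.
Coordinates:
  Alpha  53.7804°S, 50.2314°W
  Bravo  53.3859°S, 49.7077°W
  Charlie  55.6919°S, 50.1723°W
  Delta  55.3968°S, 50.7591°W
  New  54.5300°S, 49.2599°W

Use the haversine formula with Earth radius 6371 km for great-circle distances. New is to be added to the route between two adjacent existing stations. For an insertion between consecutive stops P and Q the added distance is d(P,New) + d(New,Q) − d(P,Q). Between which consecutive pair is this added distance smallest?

between Bravo and Charlie

Added distance for inserting New between each consecutive pair:
Alpha–Bravo: 179.3 km
Bravo–Charlie: 14.0 km
Charlie–Delta: 228.1 km
Smallest added distance is 14.0 km, inserting between Bravo and Charlie.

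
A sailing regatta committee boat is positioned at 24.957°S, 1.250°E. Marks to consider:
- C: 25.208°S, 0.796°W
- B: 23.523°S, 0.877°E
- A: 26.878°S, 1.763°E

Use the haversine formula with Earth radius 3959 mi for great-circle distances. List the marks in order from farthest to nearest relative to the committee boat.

Computing each great-circle distance from 24.957°S, 1.250°E:
A 26.878°S, 1.763°E: 136.5 mi
C 25.208°S, 0.796°W: 129.2 mi
B 23.523°S, 0.877°E: 101.8 mi

A, C, B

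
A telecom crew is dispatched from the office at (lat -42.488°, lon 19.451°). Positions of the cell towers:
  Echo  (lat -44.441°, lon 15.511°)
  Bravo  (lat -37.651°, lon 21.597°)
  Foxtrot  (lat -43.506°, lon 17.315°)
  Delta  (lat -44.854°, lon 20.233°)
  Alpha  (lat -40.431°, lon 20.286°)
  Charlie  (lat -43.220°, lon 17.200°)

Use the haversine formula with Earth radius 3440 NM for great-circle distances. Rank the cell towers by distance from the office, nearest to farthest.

Charlie, Foxtrot, Alpha, Delta, Echo, Bravo

Computing each great-circle distance from (lat -42.488°, lon 19.451°):
Charlie (lat -43.220°, lon 17.200°): 108.4 NM
Foxtrot (lat -43.506°, lon 17.315°): 111.9 NM
Alpha (lat -40.431°, lon 20.286°): 129.1 NM
Delta (lat -44.854°, lon 20.233°): 146.1 NM
Echo (lat -44.441°, lon 15.511°): 207.9 NM
Bravo (lat -37.651°, lon 21.597°): 306.7 NM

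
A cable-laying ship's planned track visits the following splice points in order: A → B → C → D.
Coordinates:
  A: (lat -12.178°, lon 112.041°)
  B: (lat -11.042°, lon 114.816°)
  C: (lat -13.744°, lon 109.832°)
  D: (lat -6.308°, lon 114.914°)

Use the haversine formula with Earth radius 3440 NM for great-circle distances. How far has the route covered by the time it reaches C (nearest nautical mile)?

511 NM

Leg distances:
A→B: 176.9 NM  (cumulative 176.9 NM)
B→C: 334.2 NM  (cumulative 511.1 NM)
Cumulative distance at C ≈ 511 NM.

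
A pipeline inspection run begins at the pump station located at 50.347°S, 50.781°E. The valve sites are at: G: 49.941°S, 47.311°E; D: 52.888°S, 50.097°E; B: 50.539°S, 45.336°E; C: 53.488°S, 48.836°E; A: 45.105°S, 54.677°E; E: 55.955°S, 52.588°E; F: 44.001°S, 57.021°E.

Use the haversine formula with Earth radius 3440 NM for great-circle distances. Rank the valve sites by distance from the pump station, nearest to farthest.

Computing each great-circle distance from 50.347°S, 50.781°E:
G 49.941°S, 47.311°E: 135.7 NM
D 52.888°S, 50.097°E: 154.7 NM
C 53.488°S, 48.836°E: 201.9 NM
B 50.539°S, 45.336°E: 208.5 NM
E 55.955°S, 52.588°E: 342.9 NM
A 45.105°S, 54.677°E: 351.7 NM
F 44.001°S, 57.021°E: 457.9 NM

G, D, C, B, E, A, F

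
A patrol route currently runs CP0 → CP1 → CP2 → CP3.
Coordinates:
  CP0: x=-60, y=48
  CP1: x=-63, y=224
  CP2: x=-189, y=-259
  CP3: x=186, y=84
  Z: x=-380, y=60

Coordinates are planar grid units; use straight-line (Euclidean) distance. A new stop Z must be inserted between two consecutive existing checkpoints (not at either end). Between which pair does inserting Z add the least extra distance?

between CP1 and CP2

Added distance for inserting Z between each consecutive pair:
CP0–CP1: 501.1
CP1–CP2: 229.6
CP2–CP3: 430.1
Smallest added distance is 229.6, inserting between CP1 and CP2.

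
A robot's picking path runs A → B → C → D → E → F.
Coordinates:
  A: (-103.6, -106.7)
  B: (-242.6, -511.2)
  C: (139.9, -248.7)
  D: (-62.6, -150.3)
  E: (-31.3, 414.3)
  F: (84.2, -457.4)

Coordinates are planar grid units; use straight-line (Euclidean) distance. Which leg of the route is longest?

E–F

Leg distances:
A→B: 427.7
B→C: 463.9
C→D: 225.1
D→E: 565.5
E→F: 879.3
The longest leg is E–F at 879.3.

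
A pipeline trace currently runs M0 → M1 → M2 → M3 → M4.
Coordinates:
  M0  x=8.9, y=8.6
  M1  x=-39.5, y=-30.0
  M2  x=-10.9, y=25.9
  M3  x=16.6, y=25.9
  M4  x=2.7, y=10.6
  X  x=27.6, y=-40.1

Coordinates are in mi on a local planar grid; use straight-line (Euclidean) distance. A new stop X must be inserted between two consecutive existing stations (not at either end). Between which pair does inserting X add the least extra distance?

between M0 and M1

Added distance for inserting X between each consecutive pair:
M0–M1: 58.1 mi
M1–M2: 81.5 mi
M2–M3: 115.8 mi
M3–M4: 102.7 mi
Smallest added distance is 58.1 mi, inserting between M0 and M1.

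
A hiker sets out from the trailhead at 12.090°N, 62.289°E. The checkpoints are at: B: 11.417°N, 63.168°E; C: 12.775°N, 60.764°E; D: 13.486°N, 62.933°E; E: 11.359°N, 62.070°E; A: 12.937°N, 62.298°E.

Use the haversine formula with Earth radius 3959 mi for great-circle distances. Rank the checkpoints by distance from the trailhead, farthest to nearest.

C, D, B, A, E

Distances from the trailhead:
C 12.775°N, 60.764°E: 113.3 mi
D 13.486°N, 62.933°E: 105.8 mi
B 11.417°N, 63.168°E: 75.5 mi
A 12.937°N, 62.298°E: 58.5 mi
E 11.359°N, 62.070°E: 52.6 mi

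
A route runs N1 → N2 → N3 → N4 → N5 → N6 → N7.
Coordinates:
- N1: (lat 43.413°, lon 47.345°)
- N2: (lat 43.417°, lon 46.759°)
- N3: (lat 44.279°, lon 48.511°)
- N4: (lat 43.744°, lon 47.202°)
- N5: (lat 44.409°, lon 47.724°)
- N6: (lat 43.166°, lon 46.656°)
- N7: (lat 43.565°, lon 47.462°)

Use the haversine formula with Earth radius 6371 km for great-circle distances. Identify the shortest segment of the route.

N1–N2

Leg distances:
N1→N2: 47.3 km
N2→N3: 170.1 km
N3→N4: 120.4 km
N4→N5: 84.9 km
N5→N6: 162.6 km
N6→N7: 78.8 km
The shortest leg is N1–N2 at 47.3 km.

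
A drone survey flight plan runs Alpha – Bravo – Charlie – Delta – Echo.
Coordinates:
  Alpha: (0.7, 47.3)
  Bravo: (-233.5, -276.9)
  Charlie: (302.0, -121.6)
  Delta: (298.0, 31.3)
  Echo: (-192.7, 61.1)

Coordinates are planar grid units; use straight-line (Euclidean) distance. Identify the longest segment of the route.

Bravo–Charlie

Leg distances:
Alpha→Bravo: 399.9
Bravo→Charlie: 557.6
Charlie→Delta: 153.0
Delta→Echo: 491.6
The longest leg is Bravo–Charlie at 557.6.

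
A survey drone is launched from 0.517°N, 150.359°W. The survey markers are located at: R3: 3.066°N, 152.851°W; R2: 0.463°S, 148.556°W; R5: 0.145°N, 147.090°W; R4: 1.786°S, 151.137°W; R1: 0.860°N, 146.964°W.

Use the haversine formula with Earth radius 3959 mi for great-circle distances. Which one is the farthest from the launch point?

R3

Distances from the launch point (0.517°N, 150.359°W):
R3: 246.2 mi
R1: 235.8 mi
R5: 227.3 mi
R4: 168.0 mi
R2: 141.8 mi
The farthest is R3 at 246.2 mi.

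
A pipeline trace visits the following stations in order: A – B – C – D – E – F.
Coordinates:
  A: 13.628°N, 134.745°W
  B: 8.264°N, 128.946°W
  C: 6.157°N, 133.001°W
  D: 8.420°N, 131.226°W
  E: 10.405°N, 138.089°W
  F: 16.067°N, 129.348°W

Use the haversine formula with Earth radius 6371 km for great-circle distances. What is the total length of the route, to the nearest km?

Leg distances:
A→B: 869.6 km  (cumulative 869.6 km)
B→C: 504.9 km  (cumulative 1374.6 km)
C→D: 318.8 km  (cumulative 1693.4 km)
D→E: 784.5 km  (cumulative 2477.9 km)
E→F: 1136.0 km  (cumulative 3613.9 km)
Total route length ≈ 3614 km.

3614 km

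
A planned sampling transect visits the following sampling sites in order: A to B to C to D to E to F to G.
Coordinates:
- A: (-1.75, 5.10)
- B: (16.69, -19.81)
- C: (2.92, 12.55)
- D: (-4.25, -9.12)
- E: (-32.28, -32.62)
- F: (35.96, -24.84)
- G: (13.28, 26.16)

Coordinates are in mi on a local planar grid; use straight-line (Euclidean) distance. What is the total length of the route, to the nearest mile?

Leg distances:
A→B: 31.0 mi  (cumulative 31.0 mi)
B→C: 35.2 mi  (cumulative 66.2 mi)
C→D: 22.8 mi  (cumulative 89.0 mi)
D→E: 36.6 mi  (cumulative 125.6 mi)
E→F: 68.7 mi  (cumulative 194.2 mi)
F→G: 55.8 mi  (cumulative 250.1 mi)
Total route length ≈ 250 mi.

250 mi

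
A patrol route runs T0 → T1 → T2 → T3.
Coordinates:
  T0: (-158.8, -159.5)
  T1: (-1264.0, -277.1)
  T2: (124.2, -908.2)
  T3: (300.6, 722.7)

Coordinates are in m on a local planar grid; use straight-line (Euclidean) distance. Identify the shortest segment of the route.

Leg distances:
T0→T1: 1111.4 m
T1→T2: 1524.9 m
T2→T3: 1640.4 m
The shortest leg is T0–T1 at 1111.4 m.

T0–T1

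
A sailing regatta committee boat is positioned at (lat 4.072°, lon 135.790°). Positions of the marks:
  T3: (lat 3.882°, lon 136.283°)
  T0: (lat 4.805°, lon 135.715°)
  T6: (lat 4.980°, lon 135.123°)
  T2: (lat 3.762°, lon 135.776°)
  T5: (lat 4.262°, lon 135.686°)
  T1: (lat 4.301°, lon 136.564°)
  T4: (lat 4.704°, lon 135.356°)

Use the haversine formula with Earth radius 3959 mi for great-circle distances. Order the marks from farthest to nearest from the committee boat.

Distances from the committee boat:
T6 (lat 4.980°, lon 135.123°): 77.8 mi
T1 (lat 4.301°, lon 136.564°): 55.6 mi
T4 (lat 4.704°, lon 135.356°): 52.9 mi
T0 (lat 4.805°, lon 135.715°): 50.9 mi
T3 (lat 3.882°, lon 136.283°): 36.4 mi
T2 (lat 3.762°, lon 135.776°): 21.4 mi
T5 (lat 4.262°, lon 135.686°): 15.0 mi

T6, T1, T4, T0, T3, T2, T5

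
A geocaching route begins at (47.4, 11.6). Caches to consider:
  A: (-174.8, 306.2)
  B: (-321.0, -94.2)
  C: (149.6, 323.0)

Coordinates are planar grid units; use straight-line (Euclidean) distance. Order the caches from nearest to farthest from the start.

Distance from the start at (47.4, 11.6) to each:
C (149.6, 323.0): 327.7
A (-174.8, 306.2): 369.0
B (-321.0, -94.2): 383.3

C, A, B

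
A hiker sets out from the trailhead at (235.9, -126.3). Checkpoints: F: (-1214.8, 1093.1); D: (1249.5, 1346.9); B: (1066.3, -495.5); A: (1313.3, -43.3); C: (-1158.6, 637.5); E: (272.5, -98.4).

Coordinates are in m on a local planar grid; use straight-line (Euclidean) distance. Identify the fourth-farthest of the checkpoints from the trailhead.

A

Distances from the trailhead ((235.9, -126.3)):
F: 1895.1 m
D: 1788.2 m
C: 1590.0 m
A: 1080.6 m
B: 908.8 m
E: 46.0 m
The fourth-farthest is A at 1080.6 m.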